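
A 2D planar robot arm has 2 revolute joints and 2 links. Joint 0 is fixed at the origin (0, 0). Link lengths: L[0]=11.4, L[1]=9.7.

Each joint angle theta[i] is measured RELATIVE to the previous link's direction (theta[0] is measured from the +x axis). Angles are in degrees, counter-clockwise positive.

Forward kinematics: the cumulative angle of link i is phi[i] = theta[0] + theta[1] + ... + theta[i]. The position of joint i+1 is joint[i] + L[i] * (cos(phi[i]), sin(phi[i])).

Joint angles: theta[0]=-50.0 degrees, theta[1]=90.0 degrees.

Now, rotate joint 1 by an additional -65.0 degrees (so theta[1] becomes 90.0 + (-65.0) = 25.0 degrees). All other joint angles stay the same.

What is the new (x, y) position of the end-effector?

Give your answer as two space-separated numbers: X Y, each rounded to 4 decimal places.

joint[0] = (0.0000, 0.0000)  (base)
link 0: phi[0] = -50 = -50 deg
  cos(-50 deg) = 0.6428, sin(-50 deg) = -0.7660
  joint[1] = (0.0000, 0.0000) + 11.4 * (0.6428, -0.7660) = (0.0000 + 7.3278, 0.0000 + -8.7329) = (7.3278, -8.7329)
link 1: phi[1] = -50 + 25 = -25 deg
  cos(-25 deg) = 0.9063, sin(-25 deg) = -0.4226
  joint[2] = (7.3278, -8.7329) + 9.7 * (0.9063, -0.4226) = (7.3278 + 8.7912, -8.7329 + -4.0994) = (16.1190, -12.8323)
End effector: (16.1190, -12.8323)

Answer: 16.1190 -12.8323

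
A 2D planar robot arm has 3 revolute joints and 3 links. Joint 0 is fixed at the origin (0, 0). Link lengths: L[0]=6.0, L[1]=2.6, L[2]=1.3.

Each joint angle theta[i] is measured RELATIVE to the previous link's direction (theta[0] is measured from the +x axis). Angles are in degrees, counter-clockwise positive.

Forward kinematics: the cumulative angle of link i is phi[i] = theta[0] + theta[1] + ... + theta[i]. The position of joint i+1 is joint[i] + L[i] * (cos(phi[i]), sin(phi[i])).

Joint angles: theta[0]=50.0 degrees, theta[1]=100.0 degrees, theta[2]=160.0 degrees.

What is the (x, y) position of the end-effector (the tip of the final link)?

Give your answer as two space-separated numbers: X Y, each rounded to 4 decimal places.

joint[0] = (0.0000, 0.0000)  (base)
link 0: phi[0] = 50 = 50 deg
  cos(50 deg) = 0.6428, sin(50 deg) = 0.7660
  joint[1] = (0.0000, 0.0000) + 6 * (0.6428, 0.7660) = (0.0000 + 3.8567, 0.0000 + 4.5963) = (3.8567, 4.5963)
link 1: phi[1] = 50 + 100 = 150 deg
  cos(150 deg) = -0.8660, sin(150 deg) = 0.5000
  joint[2] = (3.8567, 4.5963) + 2.6 * (-0.8660, 0.5000) = (3.8567 + -2.2517, 4.5963 + 1.3000) = (1.6051, 5.8963)
link 2: phi[2] = 50 + 100 + 160 = 310 deg
  cos(310 deg) = 0.6428, sin(310 deg) = -0.7660
  joint[3] = (1.6051, 5.8963) + 1.3 * (0.6428, -0.7660) = (1.6051 + 0.8356, 5.8963 + -0.9959) = (2.4407, 4.9004)
End effector: (2.4407, 4.9004)

Answer: 2.4407 4.9004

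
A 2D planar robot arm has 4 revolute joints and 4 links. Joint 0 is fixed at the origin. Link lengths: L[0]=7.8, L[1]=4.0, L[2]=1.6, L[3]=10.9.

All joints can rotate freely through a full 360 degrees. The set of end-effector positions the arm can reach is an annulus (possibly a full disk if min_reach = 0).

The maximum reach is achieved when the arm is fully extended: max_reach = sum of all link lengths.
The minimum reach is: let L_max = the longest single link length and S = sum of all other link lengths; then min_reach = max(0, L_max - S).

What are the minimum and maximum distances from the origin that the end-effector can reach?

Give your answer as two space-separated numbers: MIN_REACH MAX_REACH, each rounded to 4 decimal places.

Link lengths: [7.8, 4.0, 1.6, 10.9]
max_reach = 7.8 + 4 + 1.6 + 10.9 = 24.3
L_max = max([7.8, 4.0, 1.6, 10.9]) = 10.9
S (sum of others) = 24.3 - 10.9 = 13.4
min_reach = max(0, 10.9 - 13.4) = max(0, -2.5) = 0

Answer: 0.0000 24.3000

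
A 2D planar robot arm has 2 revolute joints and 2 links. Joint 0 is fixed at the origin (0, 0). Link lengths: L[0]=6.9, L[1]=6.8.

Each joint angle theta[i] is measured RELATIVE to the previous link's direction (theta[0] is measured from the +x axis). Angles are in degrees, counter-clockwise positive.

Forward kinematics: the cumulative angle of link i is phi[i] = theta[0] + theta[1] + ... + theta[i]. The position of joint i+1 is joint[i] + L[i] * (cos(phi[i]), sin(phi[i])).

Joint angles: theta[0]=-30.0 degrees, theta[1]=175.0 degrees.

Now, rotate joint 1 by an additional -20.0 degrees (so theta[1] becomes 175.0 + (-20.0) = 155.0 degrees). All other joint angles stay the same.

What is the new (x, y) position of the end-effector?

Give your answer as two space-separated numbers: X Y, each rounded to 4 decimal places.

Answer: 2.0753 2.1202

Derivation:
joint[0] = (0.0000, 0.0000)  (base)
link 0: phi[0] = -30 = -30 deg
  cos(-30 deg) = 0.8660, sin(-30 deg) = -0.5000
  joint[1] = (0.0000, 0.0000) + 6.9 * (0.8660, -0.5000) = (0.0000 + 5.9756, 0.0000 + -3.4500) = (5.9756, -3.4500)
link 1: phi[1] = -30 + 155 = 125 deg
  cos(125 deg) = -0.5736, sin(125 deg) = 0.8192
  joint[2] = (5.9756, -3.4500) + 6.8 * (-0.5736, 0.8192) = (5.9756 + -3.9003, -3.4500 + 5.5702) = (2.0753, 2.1202)
End effector: (2.0753, 2.1202)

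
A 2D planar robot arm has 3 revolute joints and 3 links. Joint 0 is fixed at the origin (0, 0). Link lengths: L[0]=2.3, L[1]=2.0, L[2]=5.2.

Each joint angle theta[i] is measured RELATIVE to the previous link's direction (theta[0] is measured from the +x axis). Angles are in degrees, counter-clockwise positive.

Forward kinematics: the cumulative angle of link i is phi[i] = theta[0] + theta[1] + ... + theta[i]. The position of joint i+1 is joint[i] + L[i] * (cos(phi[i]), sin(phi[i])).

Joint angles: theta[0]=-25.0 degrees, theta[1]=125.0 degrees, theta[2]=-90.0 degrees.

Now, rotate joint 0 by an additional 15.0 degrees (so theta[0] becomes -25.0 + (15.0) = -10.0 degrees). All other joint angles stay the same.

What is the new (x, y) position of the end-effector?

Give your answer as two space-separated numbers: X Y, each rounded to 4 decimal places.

Answer: 6.1326 3.6108

Derivation:
joint[0] = (0.0000, 0.0000)  (base)
link 0: phi[0] = -10 = -10 deg
  cos(-10 deg) = 0.9848, sin(-10 deg) = -0.1736
  joint[1] = (0.0000, 0.0000) + 2.3 * (0.9848, -0.1736) = (0.0000 + 2.2651, 0.0000 + -0.3994) = (2.2651, -0.3994)
link 1: phi[1] = -10 + 125 = 115 deg
  cos(115 deg) = -0.4226, sin(115 deg) = 0.9063
  joint[2] = (2.2651, -0.3994) + 2 * (-0.4226, 0.9063) = (2.2651 + -0.8452, -0.3994 + 1.8126) = (1.4198, 1.4132)
link 2: phi[2] = -10 + 125 + -90 = 25 deg
  cos(25 deg) = 0.9063, sin(25 deg) = 0.4226
  joint[3] = (1.4198, 1.4132) + 5.2 * (0.9063, 0.4226) = (1.4198 + 4.7128, 1.4132 + 2.1976) = (6.1326, 3.6108)
End effector: (6.1326, 3.6108)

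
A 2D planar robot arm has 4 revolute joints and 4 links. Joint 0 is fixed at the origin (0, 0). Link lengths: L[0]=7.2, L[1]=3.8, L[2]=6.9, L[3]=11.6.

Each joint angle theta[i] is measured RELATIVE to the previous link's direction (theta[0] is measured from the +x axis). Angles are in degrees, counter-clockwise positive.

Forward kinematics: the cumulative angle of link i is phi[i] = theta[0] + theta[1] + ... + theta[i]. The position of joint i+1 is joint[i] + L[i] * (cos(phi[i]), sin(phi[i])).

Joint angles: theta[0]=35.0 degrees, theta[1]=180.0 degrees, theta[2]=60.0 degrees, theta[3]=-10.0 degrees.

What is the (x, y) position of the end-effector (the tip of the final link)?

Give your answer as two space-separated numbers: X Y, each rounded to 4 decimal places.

joint[0] = (0.0000, 0.0000)  (base)
link 0: phi[0] = 35 = 35 deg
  cos(35 deg) = 0.8192, sin(35 deg) = 0.5736
  joint[1] = (0.0000, 0.0000) + 7.2 * (0.8192, 0.5736) = (0.0000 + 5.8979, 0.0000 + 4.1298) = (5.8979, 4.1298)
link 1: phi[1] = 35 + 180 = 215 deg
  cos(215 deg) = -0.8192, sin(215 deg) = -0.5736
  joint[2] = (5.8979, 4.1298) + 3.8 * (-0.8192, -0.5736) = (5.8979 + -3.1128, 4.1298 + -2.1796) = (2.7851, 1.9502)
link 2: phi[2] = 35 + 180 + 60 = 275 deg
  cos(275 deg) = 0.0872, sin(275 deg) = -0.9962
  joint[3] = (2.7851, 1.9502) + 6.9 * (0.0872, -0.9962) = (2.7851 + 0.6014, 1.9502 + -6.8737) = (3.3865, -4.9236)
link 3: phi[3] = 35 + 180 + 60 + -10 = 265 deg
  cos(265 deg) = -0.0872, sin(265 deg) = -0.9962
  joint[4] = (3.3865, -4.9236) + 11.6 * (-0.0872, -0.9962) = (3.3865 + -1.0110, -4.9236 + -11.5559) = (2.3755, -16.4794)
End effector: (2.3755, -16.4794)

Answer: 2.3755 -16.4794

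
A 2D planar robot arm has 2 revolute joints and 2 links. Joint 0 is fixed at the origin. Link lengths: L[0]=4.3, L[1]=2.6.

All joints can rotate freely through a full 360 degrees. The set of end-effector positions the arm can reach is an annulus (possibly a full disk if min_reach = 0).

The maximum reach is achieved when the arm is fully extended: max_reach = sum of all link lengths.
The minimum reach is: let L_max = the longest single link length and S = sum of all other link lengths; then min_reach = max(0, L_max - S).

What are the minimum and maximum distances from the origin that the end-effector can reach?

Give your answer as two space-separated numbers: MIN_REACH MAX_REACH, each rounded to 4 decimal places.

Link lengths: [4.3, 2.6]
max_reach = 4.3 + 2.6 = 6.9
L_max = max([4.3, 2.6]) = 4.3
S (sum of others) = 6.9 - 4.3 = 2.6
min_reach = max(0, 4.3 - 2.6) = max(0, 1.7) = 1.7

Answer: 1.7000 6.9000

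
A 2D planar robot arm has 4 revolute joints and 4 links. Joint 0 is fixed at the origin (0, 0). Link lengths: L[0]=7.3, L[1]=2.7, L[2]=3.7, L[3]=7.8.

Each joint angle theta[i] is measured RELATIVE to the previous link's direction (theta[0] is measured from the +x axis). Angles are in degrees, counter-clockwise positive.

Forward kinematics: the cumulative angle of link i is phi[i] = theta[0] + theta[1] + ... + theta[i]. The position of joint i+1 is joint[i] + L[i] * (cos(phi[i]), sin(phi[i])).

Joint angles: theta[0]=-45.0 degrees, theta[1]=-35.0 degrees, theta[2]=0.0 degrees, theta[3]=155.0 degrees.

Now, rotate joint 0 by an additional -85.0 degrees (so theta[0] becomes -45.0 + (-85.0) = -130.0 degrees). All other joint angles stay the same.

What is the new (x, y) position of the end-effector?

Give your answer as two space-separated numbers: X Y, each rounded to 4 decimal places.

Answer: -3.1928 -8.6030

Derivation:
joint[0] = (0.0000, 0.0000)  (base)
link 0: phi[0] = -130 = -130 deg
  cos(-130 deg) = -0.6428, sin(-130 deg) = -0.7660
  joint[1] = (0.0000, 0.0000) + 7.3 * (-0.6428, -0.7660) = (0.0000 + -4.6923, 0.0000 + -5.5921) = (-4.6923, -5.5921)
link 1: phi[1] = -130 + -35 = -165 deg
  cos(-165 deg) = -0.9659, sin(-165 deg) = -0.2588
  joint[2] = (-4.6923, -5.5921) + 2.7 * (-0.9659, -0.2588) = (-4.6923 + -2.6080, -5.5921 + -0.6988) = (-7.3003, -6.2909)
link 2: phi[2] = -130 + -35 + 0 = -165 deg
  cos(-165 deg) = -0.9659, sin(-165 deg) = -0.2588
  joint[3] = (-7.3003, -6.2909) + 3.7 * (-0.9659, -0.2588) = (-7.3003 + -3.5739, -6.2909 + -0.9576) = (-10.8743, -7.2486)
link 3: phi[3] = -130 + -35 + 0 + 155 = -10 deg
  cos(-10 deg) = 0.9848, sin(-10 deg) = -0.1736
  joint[4] = (-10.8743, -7.2486) + 7.8 * (0.9848, -0.1736) = (-10.8743 + 7.6815, -7.2486 + -1.3545) = (-3.1928, -8.6030)
End effector: (-3.1928, -8.6030)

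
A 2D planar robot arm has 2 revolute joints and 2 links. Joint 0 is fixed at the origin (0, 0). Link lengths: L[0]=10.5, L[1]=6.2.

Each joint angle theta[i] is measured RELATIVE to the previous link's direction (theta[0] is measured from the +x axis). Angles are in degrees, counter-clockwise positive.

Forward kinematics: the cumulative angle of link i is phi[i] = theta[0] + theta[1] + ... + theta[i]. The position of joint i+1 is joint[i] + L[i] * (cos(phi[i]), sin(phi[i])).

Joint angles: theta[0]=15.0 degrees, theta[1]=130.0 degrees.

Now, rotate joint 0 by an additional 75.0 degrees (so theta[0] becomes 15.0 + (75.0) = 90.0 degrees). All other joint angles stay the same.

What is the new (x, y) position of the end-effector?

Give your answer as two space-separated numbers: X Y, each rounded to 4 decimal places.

Answer: -4.7495 6.5147

Derivation:
joint[0] = (0.0000, 0.0000)  (base)
link 0: phi[0] = 90 = 90 deg
  cos(90 deg) = 0.0000, sin(90 deg) = 1.0000
  joint[1] = (0.0000, 0.0000) + 10.5 * (0.0000, 1.0000) = (0.0000 + 0.0000, 0.0000 + 10.5000) = (0.0000, 10.5000)
link 1: phi[1] = 90 + 130 = 220 deg
  cos(220 deg) = -0.7660, sin(220 deg) = -0.6428
  joint[2] = (0.0000, 10.5000) + 6.2 * (-0.7660, -0.6428) = (0.0000 + -4.7495, 10.5000 + -3.9853) = (-4.7495, 6.5147)
End effector: (-4.7495, 6.5147)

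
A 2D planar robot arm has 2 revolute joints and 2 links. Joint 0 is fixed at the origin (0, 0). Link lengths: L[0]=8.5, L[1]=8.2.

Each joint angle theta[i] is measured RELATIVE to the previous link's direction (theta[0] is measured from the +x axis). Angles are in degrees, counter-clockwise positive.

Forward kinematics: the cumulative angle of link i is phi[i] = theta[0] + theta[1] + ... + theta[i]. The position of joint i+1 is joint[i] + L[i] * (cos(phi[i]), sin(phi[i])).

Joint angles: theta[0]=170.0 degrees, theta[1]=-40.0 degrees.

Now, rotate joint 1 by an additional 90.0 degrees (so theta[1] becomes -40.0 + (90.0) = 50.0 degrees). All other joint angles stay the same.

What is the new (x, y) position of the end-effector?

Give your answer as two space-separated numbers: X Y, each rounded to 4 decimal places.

Answer: -14.6524 -3.7948

Derivation:
joint[0] = (0.0000, 0.0000)  (base)
link 0: phi[0] = 170 = 170 deg
  cos(170 deg) = -0.9848, sin(170 deg) = 0.1736
  joint[1] = (0.0000, 0.0000) + 8.5 * (-0.9848, 0.1736) = (0.0000 + -8.3709, 0.0000 + 1.4760) = (-8.3709, 1.4760)
link 1: phi[1] = 170 + 50 = 220 deg
  cos(220 deg) = -0.7660, sin(220 deg) = -0.6428
  joint[2] = (-8.3709, 1.4760) + 8.2 * (-0.7660, -0.6428) = (-8.3709 + -6.2816, 1.4760 + -5.2709) = (-14.6524, -3.7948)
End effector: (-14.6524, -3.7948)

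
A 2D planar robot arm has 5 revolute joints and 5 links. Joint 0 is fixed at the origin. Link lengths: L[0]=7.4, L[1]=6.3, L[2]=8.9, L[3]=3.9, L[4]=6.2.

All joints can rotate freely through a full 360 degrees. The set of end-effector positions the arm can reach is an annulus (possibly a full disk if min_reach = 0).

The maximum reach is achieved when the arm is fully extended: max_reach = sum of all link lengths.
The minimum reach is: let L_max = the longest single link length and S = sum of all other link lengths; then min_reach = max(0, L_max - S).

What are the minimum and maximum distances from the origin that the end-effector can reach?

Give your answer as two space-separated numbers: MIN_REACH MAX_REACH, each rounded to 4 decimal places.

Answer: 0.0000 32.7000

Derivation:
Link lengths: [7.4, 6.3, 8.9, 3.9, 6.2]
max_reach = 7.4 + 6.3 + 8.9 + 3.9 + 6.2 = 32.7
L_max = max([7.4, 6.3, 8.9, 3.9, 6.2]) = 8.9
S (sum of others) = 32.7 - 8.9 = 23.8
min_reach = max(0, 8.9 - 23.8) = max(0, -14.9) = 0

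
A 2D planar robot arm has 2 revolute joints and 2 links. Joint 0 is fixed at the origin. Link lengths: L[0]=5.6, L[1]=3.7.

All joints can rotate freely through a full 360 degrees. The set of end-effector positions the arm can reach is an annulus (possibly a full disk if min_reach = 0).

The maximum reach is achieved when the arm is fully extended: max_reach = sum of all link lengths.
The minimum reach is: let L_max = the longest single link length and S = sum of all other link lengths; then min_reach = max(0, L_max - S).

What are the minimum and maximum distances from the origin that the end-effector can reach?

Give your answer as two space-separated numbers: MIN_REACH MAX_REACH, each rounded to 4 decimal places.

Answer: 1.9000 9.3000

Derivation:
Link lengths: [5.6, 3.7]
max_reach = 5.6 + 3.7 = 9.3
L_max = max([5.6, 3.7]) = 5.6
S (sum of others) = 9.3 - 5.6 = 3.7
min_reach = max(0, 5.6 - 3.7) = max(0, 1.9) = 1.9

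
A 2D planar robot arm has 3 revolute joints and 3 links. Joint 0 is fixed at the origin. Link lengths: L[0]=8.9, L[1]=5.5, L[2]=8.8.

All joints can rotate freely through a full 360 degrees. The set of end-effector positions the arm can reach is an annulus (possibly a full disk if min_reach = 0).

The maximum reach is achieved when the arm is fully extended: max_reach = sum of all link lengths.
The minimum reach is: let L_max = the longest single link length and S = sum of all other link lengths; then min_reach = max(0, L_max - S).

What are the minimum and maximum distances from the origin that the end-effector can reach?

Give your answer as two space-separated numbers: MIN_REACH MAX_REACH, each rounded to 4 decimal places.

Answer: 0.0000 23.2000

Derivation:
Link lengths: [8.9, 5.5, 8.8]
max_reach = 8.9 + 5.5 + 8.8 = 23.2
L_max = max([8.9, 5.5, 8.8]) = 8.9
S (sum of others) = 23.2 - 8.9 = 14.3
min_reach = max(0, 8.9 - 14.3) = max(0, -5.4) = 0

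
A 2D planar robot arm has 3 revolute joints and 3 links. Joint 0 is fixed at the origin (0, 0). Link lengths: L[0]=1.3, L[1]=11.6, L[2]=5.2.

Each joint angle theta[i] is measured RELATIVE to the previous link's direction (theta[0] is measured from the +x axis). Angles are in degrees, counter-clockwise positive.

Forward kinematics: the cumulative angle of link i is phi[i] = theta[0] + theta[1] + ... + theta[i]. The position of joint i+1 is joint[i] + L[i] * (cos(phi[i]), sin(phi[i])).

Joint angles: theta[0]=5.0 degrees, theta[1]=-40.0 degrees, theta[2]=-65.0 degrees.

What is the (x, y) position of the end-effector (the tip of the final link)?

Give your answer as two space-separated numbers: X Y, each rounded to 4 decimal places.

Answer: 9.8942 -11.6612

Derivation:
joint[0] = (0.0000, 0.0000)  (base)
link 0: phi[0] = 5 = 5 deg
  cos(5 deg) = 0.9962, sin(5 deg) = 0.0872
  joint[1] = (0.0000, 0.0000) + 1.3 * (0.9962, 0.0872) = (0.0000 + 1.2951, 0.0000 + 0.1133) = (1.2951, 0.1133)
link 1: phi[1] = 5 + -40 = -35 deg
  cos(-35 deg) = 0.8192, sin(-35 deg) = -0.5736
  joint[2] = (1.2951, 0.1133) + 11.6 * (0.8192, -0.5736) = (1.2951 + 9.5022, 0.1133 + -6.6535) = (10.7972, -6.5402)
link 2: phi[2] = 5 + -40 + -65 = -100 deg
  cos(-100 deg) = -0.1736, sin(-100 deg) = -0.9848
  joint[3] = (10.7972, -6.5402) + 5.2 * (-0.1736, -0.9848) = (10.7972 + -0.9030, -6.5402 + -5.1210) = (9.8942, -11.6612)
End effector: (9.8942, -11.6612)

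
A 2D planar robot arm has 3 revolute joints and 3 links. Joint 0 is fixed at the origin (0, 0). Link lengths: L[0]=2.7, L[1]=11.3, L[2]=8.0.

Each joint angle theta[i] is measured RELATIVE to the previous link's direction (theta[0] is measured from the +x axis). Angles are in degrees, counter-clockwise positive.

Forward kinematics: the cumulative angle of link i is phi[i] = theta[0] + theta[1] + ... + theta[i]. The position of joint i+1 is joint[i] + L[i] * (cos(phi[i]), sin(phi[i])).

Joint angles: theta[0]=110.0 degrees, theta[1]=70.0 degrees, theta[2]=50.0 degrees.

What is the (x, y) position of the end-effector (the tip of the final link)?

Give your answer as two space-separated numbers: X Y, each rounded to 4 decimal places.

joint[0] = (0.0000, 0.0000)  (base)
link 0: phi[0] = 110 = 110 deg
  cos(110 deg) = -0.3420, sin(110 deg) = 0.9397
  joint[1] = (0.0000, 0.0000) + 2.7 * (-0.3420, 0.9397) = (0.0000 + -0.9235, 0.0000 + 2.5372) = (-0.9235, 2.5372)
link 1: phi[1] = 110 + 70 = 180 deg
  cos(180 deg) = -1.0000, sin(180 deg) = 0.0000
  joint[2] = (-0.9235, 2.5372) + 11.3 * (-1.0000, 0.0000) = (-0.9235 + -11.3000, 2.5372 + 0.0000) = (-12.2235, 2.5372)
link 2: phi[2] = 110 + 70 + 50 = 230 deg
  cos(230 deg) = -0.6428, sin(230 deg) = -0.7660
  joint[3] = (-12.2235, 2.5372) + 8 * (-0.6428, -0.7660) = (-12.2235 + -5.1423, 2.5372 + -6.1284) = (-17.3658, -3.5912)
End effector: (-17.3658, -3.5912)

Answer: -17.3658 -3.5912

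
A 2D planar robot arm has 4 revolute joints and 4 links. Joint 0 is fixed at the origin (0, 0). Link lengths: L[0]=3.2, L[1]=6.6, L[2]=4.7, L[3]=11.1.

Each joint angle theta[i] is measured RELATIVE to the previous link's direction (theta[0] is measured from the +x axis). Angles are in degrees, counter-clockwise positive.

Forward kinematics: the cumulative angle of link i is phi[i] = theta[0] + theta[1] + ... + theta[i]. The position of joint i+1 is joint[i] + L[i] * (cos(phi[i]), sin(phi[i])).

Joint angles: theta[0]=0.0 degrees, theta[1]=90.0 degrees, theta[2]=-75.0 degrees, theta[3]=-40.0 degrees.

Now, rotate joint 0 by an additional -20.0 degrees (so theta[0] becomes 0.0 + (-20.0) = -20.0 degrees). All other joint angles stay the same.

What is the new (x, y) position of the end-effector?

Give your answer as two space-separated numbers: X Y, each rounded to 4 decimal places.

Answer: 17.7953 -3.1510

Derivation:
joint[0] = (0.0000, 0.0000)  (base)
link 0: phi[0] = -20 = -20 deg
  cos(-20 deg) = 0.9397, sin(-20 deg) = -0.3420
  joint[1] = (0.0000, 0.0000) + 3.2 * (0.9397, -0.3420) = (0.0000 + 3.0070, 0.0000 + -1.0945) = (3.0070, -1.0945)
link 1: phi[1] = -20 + 90 = 70 deg
  cos(70 deg) = 0.3420, sin(70 deg) = 0.9397
  joint[2] = (3.0070, -1.0945) + 6.6 * (0.3420, 0.9397) = (3.0070 + 2.2573, -1.0945 + 6.2020) = (5.2643, 5.1075)
link 2: phi[2] = -20 + 90 + -75 = -5 deg
  cos(-5 deg) = 0.9962, sin(-5 deg) = -0.0872
  joint[3] = (5.2643, 5.1075) + 4.7 * (0.9962, -0.0872) = (5.2643 + 4.6821, 5.1075 + -0.4096) = (9.9465, 4.6979)
link 3: phi[3] = -20 + 90 + -75 + -40 = -45 deg
  cos(-45 deg) = 0.7071, sin(-45 deg) = -0.7071
  joint[4] = (9.9465, 4.6979) + 11.1 * (0.7071, -0.7071) = (9.9465 + 7.8489, 4.6979 + -7.8489) = (17.7953, -3.1510)
End effector: (17.7953, -3.1510)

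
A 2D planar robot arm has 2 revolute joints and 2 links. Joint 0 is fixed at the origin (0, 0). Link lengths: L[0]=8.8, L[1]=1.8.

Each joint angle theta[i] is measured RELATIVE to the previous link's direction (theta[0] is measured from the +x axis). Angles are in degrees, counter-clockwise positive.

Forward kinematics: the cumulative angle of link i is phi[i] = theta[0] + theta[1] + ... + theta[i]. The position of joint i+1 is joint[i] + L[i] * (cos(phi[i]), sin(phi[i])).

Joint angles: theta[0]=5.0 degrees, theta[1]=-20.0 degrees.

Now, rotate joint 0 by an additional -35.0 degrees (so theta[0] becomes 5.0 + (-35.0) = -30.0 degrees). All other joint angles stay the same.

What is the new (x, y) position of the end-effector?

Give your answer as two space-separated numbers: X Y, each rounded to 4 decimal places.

joint[0] = (0.0000, 0.0000)  (base)
link 0: phi[0] = -30 = -30 deg
  cos(-30 deg) = 0.8660, sin(-30 deg) = -0.5000
  joint[1] = (0.0000, 0.0000) + 8.8 * (0.8660, -0.5000) = (0.0000 + 7.6210, 0.0000 + -4.4000) = (7.6210, -4.4000)
link 1: phi[1] = -30 + -20 = -50 deg
  cos(-50 deg) = 0.6428, sin(-50 deg) = -0.7660
  joint[2] = (7.6210, -4.4000) + 1.8 * (0.6428, -0.7660) = (7.6210 + 1.1570, -4.4000 + -1.3789) = (8.7780, -5.7789)
End effector: (8.7780, -5.7789)

Answer: 8.7780 -5.7789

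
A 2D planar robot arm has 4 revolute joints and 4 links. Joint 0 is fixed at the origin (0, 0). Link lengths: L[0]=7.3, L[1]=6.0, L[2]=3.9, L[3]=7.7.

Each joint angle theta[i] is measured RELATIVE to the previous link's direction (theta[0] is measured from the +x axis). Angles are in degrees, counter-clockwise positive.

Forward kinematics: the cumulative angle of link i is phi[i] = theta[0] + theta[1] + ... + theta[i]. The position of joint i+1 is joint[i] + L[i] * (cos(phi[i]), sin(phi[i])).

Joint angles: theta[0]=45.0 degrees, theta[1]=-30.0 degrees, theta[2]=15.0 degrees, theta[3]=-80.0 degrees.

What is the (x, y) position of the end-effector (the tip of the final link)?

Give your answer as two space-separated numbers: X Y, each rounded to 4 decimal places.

Answer: 19.2844 2.7663

Derivation:
joint[0] = (0.0000, 0.0000)  (base)
link 0: phi[0] = 45 = 45 deg
  cos(45 deg) = 0.7071, sin(45 deg) = 0.7071
  joint[1] = (0.0000, 0.0000) + 7.3 * (0.7071, 0.7071) = (0.0000 + 5.1619, 0.0000 + 5.1619) = (5.1619, 5.1619)
link 1: phi[1] = 45 + -30 = 15 deg
  cos(15 deg) = 0.9659, sin(15 deg) = 0.2588
  joint[2] = (5.1619, 5.1619) + 6 * (0.9659, 0.2588) = (5.1619 + 5.7956, 5.1619 + 1.5529) = (10.9574, 6.7148)
link 2: phi[2] = 45 + -30 + 15 = 30 deg
  cos(30 deg) = 0.8660, sin(30 deg) = 0.5000
  joint[3] = (10.9574, 6.7148) + 3.9 * (0.8660, 0.5000) = (10.9574 + 3.3775, 6.7148 + 1.9500) = (14.3349, 8.6648)
link 3: phi[3] = 45 + -30 + 15 + -80 = -50 deg
  cos(-50 deg) = 0.6428, sin(-50 deg) = -0.7660
  joint[4] = (14.3349, 8.6648) + 7.7 * (0.6428, -0.7660) = (14.3349 + 4.9495, 8.6648 + -5.8985) = (19.2844, 2.7663)
End effector: (19.2844, 2.7663)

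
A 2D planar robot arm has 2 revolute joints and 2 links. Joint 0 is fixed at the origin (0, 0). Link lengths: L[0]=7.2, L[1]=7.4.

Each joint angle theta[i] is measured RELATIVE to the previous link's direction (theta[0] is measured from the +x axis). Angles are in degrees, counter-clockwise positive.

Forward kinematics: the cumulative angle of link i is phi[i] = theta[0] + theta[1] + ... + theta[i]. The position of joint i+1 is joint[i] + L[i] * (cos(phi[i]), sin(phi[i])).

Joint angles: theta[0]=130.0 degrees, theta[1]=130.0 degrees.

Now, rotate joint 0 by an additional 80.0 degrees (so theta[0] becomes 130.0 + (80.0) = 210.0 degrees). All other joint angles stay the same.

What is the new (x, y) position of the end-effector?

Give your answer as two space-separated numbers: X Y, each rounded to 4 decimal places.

Answer: 0.7183 -6.1309

Derivation:
joint[0] = (0.0000, 0.0000)  (base)
link 0: phi[0] = 210 = 210 deg
  cos(210 deg) = -0.8660, sin(210 deg) = -0.5000
  joint[1] = (0.0000, 0.0000) + 7.2 * (-0.8660, -0.5000) = (0.0000 + -6.2354, 0.0000 + -3.6000) = (-6.2354, -3.6000)
link 1: phi[1] = 210 + 130 = 340 deg
  cos(340 deg) = 0.9397, sin(340 deg) = -0.3420
  joint[2] = (-6.2354, -3.6000) + 7.4 * (0.9397, -0.3420) = (-6.2354 + 6.9537, -3.6000 + -2.5309) = (0.7183, -6.1309)
End effector: (0.7183, -6.1309)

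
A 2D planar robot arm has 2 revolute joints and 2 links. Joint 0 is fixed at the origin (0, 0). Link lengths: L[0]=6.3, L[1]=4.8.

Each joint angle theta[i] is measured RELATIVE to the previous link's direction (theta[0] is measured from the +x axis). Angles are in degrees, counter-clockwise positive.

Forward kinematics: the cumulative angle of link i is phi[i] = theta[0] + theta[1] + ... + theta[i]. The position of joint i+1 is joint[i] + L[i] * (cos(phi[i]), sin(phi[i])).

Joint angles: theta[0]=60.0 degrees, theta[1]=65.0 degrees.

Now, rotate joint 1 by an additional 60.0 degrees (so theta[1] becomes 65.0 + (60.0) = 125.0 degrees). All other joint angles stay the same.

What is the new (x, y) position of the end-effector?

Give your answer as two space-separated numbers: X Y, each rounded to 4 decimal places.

joint[0] = (0.0000, 0.0000)  (base)
link 0: phi[0] = 60 = 60 deg
  cos(60 deg) = 0.5000, sin(60 deg) = 0.8660
  joint[1] = (0.0000, 0.0000) + 6.3 * (0.5000, 0.8660) = (0.0000 + 3.1500, 0.0000 + 5.4560) = (3.1500, 5.4560)
link 1: phi[1] = 60 + 125 = 185 deg
  cos(185 deg) = -0.9962, sin(185 deg) = -0.0872
  joint[2] = (3.1500, 5.4560) + 4.8 * (-0.9962, -0.0872) = (3.1500 + -4.7817, 5.4560 + -0.4183) = (-1.6317, 5.0376)
End effector: (-1.6317, 5.0376)

Answer: -1.6317 5.0376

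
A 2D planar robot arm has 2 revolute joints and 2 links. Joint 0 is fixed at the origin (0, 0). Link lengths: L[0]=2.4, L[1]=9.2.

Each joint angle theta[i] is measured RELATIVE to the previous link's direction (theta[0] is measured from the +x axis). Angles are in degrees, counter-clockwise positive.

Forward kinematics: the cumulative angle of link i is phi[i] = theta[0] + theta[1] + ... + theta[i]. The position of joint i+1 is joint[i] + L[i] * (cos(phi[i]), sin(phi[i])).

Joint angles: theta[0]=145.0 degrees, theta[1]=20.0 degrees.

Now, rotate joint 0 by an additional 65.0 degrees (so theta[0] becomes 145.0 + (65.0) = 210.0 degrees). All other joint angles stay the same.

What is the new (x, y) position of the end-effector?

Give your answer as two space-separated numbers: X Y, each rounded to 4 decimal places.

Answer: -7.9921 -8.2476

Derivation:
joint[0] = (0.0000, 0.0000)  (base)
link 0: phi[0] = 210 = 210 deg
  cos(210 deg) = -0.8660, sin(210 deg) = -0.5000
  joint[1] = (0.0000, 0.0000) + 2.4 * (-0.8660, -0.5000) = (0.0000 + -2.0785, 0.0000 + -1.2000) = (-2.0785, -1.2000)
link 1: phi[1] = 210 + 20 = 230 deg
  cos(230 deg) = -0.6428, sin(230 deg) = -0.7660
  joint[2] = (-2.0785, -1.2000) + 9.2 * (-0.6428, -0.7660) = (-2.0785 + -5.9136, -1.2000 + -7.0476) = (-7.9921, -8.2476)
End effector: (-7.9921, -8.2476)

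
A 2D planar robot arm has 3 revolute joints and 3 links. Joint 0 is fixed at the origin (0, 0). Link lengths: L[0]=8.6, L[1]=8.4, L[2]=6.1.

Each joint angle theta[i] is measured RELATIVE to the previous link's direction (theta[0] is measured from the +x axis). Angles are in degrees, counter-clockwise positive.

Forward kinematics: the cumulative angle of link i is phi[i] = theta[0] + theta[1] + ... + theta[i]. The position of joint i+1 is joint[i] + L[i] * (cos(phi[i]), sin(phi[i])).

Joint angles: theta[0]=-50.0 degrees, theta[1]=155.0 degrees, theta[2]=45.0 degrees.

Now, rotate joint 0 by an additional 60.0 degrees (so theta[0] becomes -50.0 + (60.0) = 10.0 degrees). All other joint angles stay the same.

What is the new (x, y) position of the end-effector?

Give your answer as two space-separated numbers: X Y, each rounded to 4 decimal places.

Answer: -4.9272 0.6175

Derivation:
joint[0] = (0.0000, 0.0000)  (base)
link 0: phi[0] = 10 = 10 deg
  cos(10 deg) = 0.9848, sin(10 deg) = 0.1736
  joint[1] = (0.0000, 0.0000) + 8.6 * (0.9848, 0.1736) = (0.0000 + 8.4693, 0.0000 + 1.4934) = (8.4693, 1.4934)
link 1: phi[1] = 10 + 155 = 165 deg
  cos(165 deg) = -0.9659, sin(165 deg) = 0.2588
  joint[2] = (8.4693, 1.4934) + 8.4 * (-0.9659, 0.2588) = (8.4693 + -8.1138, 1.4934 + 2.1741) = (0.3556, 3.6675)
link 2: phi[2] = 10 + 155 + 45 = 210 deg
  cos(210 deg) = -0.8660, sin(210 deg) = -0.5000
  joint[3] = (0.3556, 3.6675) + 6.1 * (-0.8660, -0.5000) = (0.3556 + -5.2828, 3.6675 + -3.0500) = (-4.9272, 0.6175)
End effector: (-4.9272, 0.6175)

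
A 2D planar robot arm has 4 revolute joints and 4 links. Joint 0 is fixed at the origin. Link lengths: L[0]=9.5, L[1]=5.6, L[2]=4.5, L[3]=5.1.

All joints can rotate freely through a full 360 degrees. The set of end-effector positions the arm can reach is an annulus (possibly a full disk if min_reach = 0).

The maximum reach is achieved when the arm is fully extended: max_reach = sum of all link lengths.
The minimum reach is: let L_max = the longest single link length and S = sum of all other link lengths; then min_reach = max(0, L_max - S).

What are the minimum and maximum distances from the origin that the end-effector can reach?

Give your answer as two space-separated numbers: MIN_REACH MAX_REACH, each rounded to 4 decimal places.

Answer: 0.0000 24.7000

Derivation:
Link lengths: [9.5, 5.6, 4.5, 5.1]
max_reach = 9.5 + 5.6 + 4.5 + 5.1 = 24.7
L_max = max([9.5, 5.6, 4.5, 5.1]) = 9.5
S (sum of others) = 24.7 - 9.5 = 15.2
min_reach = max(0, 9.5 - 15.2) = max(0, -5.7) = 0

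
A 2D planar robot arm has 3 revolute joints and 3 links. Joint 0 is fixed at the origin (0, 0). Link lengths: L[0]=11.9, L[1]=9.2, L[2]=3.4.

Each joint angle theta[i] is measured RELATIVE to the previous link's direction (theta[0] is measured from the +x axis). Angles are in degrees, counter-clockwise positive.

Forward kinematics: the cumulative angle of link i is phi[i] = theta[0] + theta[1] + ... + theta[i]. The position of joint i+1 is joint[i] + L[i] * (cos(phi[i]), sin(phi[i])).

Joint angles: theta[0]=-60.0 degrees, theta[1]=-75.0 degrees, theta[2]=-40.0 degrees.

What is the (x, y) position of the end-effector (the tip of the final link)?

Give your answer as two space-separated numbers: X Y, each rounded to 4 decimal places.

Answer: -3.9424 -17.1074

Derivation:
joint[0] = (0.0000, 0.0000)  (base)
link 0: phi[0] = -60 = -60 deg
  cos(-60 deg) = 0.5000, sin(-60 deg) = -0.8660
  joint[1] = (0.0000, 0.0000) + 11.9 * (0.5000, -0.8660) = (0.0000 + 5.9500, 0.0000 + -10.3057) = (5.9500, -10.3057)
link 1: phi[1] = -60 + -75 = -135 deg
  cos(-135 deg) = -0.7071, sin(-135 deg) = -0.7071
  joint[2] = (5.9500, -10.3057) + 9.2 * (-0.7071, -0.7071) = (5.9500 + -6.5054, -10.3057 + -6.5054) = (-0.5554, -16.8111)
link 2: phi[2] = -60 + -75 + -40 = -175 deg
  cos(-175 deg) = -0.9962, sin(-175 deg) = -0.0872
  joint[3] = (-0.5554, -16.8111) + 3.4 * (-0.9962, -0.0872) = (-0.5554 + -3.3871, -16.8111 + -0.2963) = (-3.9424, -17.1074)
End effector: (-3.9424, -17.1074)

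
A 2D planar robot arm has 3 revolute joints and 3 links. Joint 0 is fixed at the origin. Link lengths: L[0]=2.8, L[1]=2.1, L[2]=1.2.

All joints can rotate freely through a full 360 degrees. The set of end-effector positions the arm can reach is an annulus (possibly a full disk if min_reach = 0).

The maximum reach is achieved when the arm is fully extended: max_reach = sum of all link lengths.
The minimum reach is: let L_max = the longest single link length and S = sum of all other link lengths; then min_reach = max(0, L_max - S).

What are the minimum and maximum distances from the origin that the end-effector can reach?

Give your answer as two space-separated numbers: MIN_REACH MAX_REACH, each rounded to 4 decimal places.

Answer: 0.0000 6.1000

Derivation:
Link lengths: [2.8, 2.1, 1.2]
max_reach = 2.8 + 2.1 + 1.2 = 6.1
L_max = max([2.8, 2.1, 1.2]) = 2.8
S (sum of others) = 6.1 - 2.8 = 3.3
min_reach = max(0, 2.8 - 3.3) = max(0, -0.5) = 0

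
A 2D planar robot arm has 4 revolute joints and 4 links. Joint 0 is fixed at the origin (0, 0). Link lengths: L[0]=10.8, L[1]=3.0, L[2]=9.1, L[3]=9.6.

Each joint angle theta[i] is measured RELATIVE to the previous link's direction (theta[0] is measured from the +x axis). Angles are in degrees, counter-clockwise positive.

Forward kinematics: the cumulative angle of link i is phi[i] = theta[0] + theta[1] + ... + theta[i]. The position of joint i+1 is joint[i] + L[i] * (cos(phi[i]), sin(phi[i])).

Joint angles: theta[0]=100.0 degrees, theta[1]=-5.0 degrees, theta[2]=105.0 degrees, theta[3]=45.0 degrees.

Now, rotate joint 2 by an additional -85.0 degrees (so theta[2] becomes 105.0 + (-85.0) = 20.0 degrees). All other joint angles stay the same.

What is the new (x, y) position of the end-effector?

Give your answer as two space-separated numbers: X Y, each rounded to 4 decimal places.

joint[0] = (0.0000, 0.0000)  (base)
link 0: phi[0] = 100 = 100 deg
  cos(100 deg) = -0.1736, sin(100 deg) = 0.9848
  joint[1] = (0.0000, 0.0000) + 10.8 * (-0.1736, 0.9848) = (0.0000 + -1.8754, 0.0000 + 10.6359) = (-1.8754, 10.6359)
link 1: phi[1] = 100 + -5 = 95 deg
  cos(95 deg) = -0.0872, sin(95 deg) = 0.9962
  joint[2] = (-1.8754, 10.6359) + 3 * (-0.0872, 0.9962) = (-1.8754 + -0.2615, 10.6359 + 2.9886) = (-2.1369, 13.6245)
link 2: phi[2] = 100 + -5 + 20 = 115 deg
  cos(115 deg) = -0.4226, sin(115 deg) = 0.9063
  joint[3] = (-2.1369, 13.6245) + 9.1 * (-0.4226, 0.9063) = (-2.1369 + -3.8458, 13.6245 + 8.2474) = (-5.9827, 21.8719)
link 3: phi[3] = 100 + -5 + 20 + 45 = 160 deg
  cos(160 deg) = -0.9397, sin(160 deg) = 0.3420
  joint[4] = (-5.9827, 21.8719) + 9.6 * (-0.9397, 0.3420) = (-5.9827 + -9.0210, 21.8719 + 3.2834) = (-15.0037, 25.1553)
End effector: (-15.0037, 25.1553)

Answer: -15.0037 25.1553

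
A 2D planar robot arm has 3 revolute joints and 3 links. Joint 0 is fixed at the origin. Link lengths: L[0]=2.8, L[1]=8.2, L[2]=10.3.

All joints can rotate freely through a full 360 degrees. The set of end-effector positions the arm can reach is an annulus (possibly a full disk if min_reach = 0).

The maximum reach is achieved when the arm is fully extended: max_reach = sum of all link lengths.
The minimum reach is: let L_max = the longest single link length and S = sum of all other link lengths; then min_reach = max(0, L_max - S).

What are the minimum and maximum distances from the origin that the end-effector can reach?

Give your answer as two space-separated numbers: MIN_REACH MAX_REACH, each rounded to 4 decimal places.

Answer: 0.0000 21.3000

Derivation:
Link lengths: [2.8, 8.2, 10.3]
max_reach = 2.8 + 8.2 + 10.3 = 21.3
L_max = max([2.8, 8.2, 10.3]) = 10.3
S (sum of others) = 21.3 - 10.3 = 11
min_reach = max(0, 10.3 - 11) = max(0, -0.7) = 0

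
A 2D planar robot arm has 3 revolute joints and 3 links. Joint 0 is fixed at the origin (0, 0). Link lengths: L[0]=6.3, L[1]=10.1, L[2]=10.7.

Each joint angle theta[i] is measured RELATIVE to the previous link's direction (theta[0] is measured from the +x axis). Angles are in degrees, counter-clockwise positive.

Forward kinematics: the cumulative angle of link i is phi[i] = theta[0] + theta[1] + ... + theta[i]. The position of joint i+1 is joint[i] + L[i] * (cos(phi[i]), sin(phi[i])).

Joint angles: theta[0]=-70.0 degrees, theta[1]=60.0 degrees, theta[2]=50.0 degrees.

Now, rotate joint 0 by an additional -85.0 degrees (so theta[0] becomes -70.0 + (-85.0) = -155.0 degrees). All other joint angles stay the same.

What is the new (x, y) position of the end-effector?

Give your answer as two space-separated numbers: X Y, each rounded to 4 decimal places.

Answer: 0.9760 -20.2901

Derivation:
joint[0] = (0.0000, 0.0000)  (base)
link 0: phi[0] = -155 = -155 deg
  cos(-155 deg) = -0.9063, sin(-155 deg) = -0.4226
  joint[1] = (0.0000, 0.0000) + 6.3 * (-0.9063, -0.4226) = (0.0000 + -5.7097, 0.0000 + -2.6625) = (-5.7097, -2.6625)
link 1: phi[1] = -155 + 60 = -95 deg
  cos(-95 deg) = -0.0872, sin(-95 deg) = -0.9962
  joint[2] = (-5.7097, -2.6625) + 10.1 * (-0.0872, -0.9962) = (-5.7097 + -0.8803, -2.6625 + -10.0616) = (-6.5900, -12.7241)
link 2: phi[2] = -155 + 60 + 50 = -45 deg
  cos(-45 deg) = 0.7071, sin(-45 deg) = -0.7071
  joint[3] = (-6.5900, -12.7241) + 10.7 * (0.7071, -0.7071) = (-6.5900 + 7.5660, -12.7241 + -7.5660) = (0.9760, -20.2901)
End effector: (0.9760, -20.2901)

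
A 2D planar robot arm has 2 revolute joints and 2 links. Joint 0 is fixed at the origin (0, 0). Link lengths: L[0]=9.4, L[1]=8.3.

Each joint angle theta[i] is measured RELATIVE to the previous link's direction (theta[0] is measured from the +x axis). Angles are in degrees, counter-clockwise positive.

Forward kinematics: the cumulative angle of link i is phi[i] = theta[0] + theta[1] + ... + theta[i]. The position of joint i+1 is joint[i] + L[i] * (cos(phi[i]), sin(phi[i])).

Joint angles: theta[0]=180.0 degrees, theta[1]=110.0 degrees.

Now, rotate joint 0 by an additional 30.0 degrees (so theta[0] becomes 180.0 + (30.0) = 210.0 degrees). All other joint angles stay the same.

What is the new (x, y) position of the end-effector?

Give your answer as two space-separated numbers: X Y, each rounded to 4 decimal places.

joint[0] = (0.0000, 0.0000)  (base)
link 0: phi[0] = 210 = 210 deg
  cos(210 deg) = -0.8660, sin(210 deg) = -0.5000
  joint[1] = (0.0000, 0.0000) + 9.4 * (-0.8660, -0.5000) = (0.0000 + -8.1406, 0.0000 + -4.7000) = (-8.1406, -4.7000)
link 1: phi[1] = 210 + 110 = 320 deg
  cos(320 deg) = 0.7660, sin(320 deg) = -0.6428
  joint[2] = (-8.1406, -4.7000) + 8.3 * (0.7660, -0.6428) = (-8.1406 + 6.3582, -4.7000 + -5.3351) = (-1.7825, -10.0351)
End effector: (-1.7825, -10.0351)

Answer: -1.7825 -10.0351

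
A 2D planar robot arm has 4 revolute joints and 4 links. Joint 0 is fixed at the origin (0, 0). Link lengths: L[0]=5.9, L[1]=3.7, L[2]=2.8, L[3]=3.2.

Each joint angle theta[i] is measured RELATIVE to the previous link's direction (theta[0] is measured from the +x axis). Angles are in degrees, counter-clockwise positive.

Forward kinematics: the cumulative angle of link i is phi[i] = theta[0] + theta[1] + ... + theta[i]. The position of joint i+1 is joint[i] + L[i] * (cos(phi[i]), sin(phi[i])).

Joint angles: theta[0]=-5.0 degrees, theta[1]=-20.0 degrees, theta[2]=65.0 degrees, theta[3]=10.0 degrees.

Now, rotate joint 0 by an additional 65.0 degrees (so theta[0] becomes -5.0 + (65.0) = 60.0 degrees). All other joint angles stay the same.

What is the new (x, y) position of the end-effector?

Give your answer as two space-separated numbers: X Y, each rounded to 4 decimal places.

joint[0] = (0.0000, 0.0000)  (base)
link 0: phi[0] = 60 = 60 deg
  cos(60 deg) = 0.5000, sin(60 deg) = 0.8660
  joint[1] = (0.0000, 0.0000) + 5.9 * (0.5000, 0.8660) = (0.0000 + 2.9500, 0.0000 + 5.1095) = (2.9500, 5.1095)
link 1: phi[1] = 60 + -20 = 40 deg
  cos(40 deg) = 0.7660, sin(40 deg) = 0.6428
  joint[2] = (2.9500, 5.1095) + 3.7 * (0.7660, 0.6428) = (2.9500 + 2.8344, 5.1095 + 2.3783) = (5.7844, 7.4879)
link 2: phi[2] = 60 + -20 + 65 = 105 deg
  cos(105 deg) = -0.2588, sin(105 deg) = 0.9659
  joint[3] = (5.7844, 7.4879) + 2.8 * (-0.2588, 0.9659) = (5.7844 + -0.7247, 7.4879 + 2.7046) = (5.0597, 10.1925)
link 3: phi[3] = 60 + -20 + 65 + 10 = 115 deg
  cos(115 deg) = -0.4226, sin(115 deg) = 0.9063
  joint[4] = (5.0597, 10.1925) + 3.2 * (-0.4226, 0.9063) = (5.0597 + -1.3524, 10.1925 + 2.9002) = (3.7073, 13.0926)
End effector: (3.7073, 13.0926)

Answer: 3.7073 13.0926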